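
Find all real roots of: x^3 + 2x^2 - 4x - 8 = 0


Let p(x) = x^3 + 2x^2 - 4x - 8. By the rational root theorem (leading coefficient 1), any rational root is an integer divisor of 8: try ±1, ±2, ... in turn.
Test x = 1: value = -9 ≠ 0.
Test x = -1: value = -3 ≠ 0.
Test x = 2: value = 0 ✓, so (x - 2) is a factor.
Synthetic division by (x - 2): bring down 1; 1(2) + 2 = 4; 4(2) - 4 = 4; 4(2) - 8 = 0 → quotient x^2 + 4x + 4, remainder 0.
Solve the quadratic x^2 + 4x + 4 = 0: discriminant = 4^2 - 4(1)(4) = 16 - 16 = 0.
Discriminant = 0, so a double root: x = -4/2 = -2.

x = -2 (multiplicity 2), x = 2


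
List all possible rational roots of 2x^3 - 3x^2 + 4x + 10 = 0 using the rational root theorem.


Rational root theorem: possible roots are ±p/q where:
  p divides the constant term (10): p ∈ {1, 2, 5, 10}
  q divides the leading coefficient (2): q ∈ {1, 2}

All possible rational roots: -10, -5, -5/2, -2, -1, -1/2, 1/2, 1, 2, 5/2, 5, 10

-10, -5, -5/2, -2, -1, -1/2, 1/2, 1, 2, 5/2, 5, 10


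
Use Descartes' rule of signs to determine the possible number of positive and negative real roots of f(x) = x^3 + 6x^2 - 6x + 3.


Descartes' rule of signs:

For positive roots, count sign changes in f(x) = x^3 + 6x^2 - 6x + 3:
Signs of coefficients: +, +, -, +
Number of sign changes: 2
Possible positive real roots: 2, 0

For negative roots, examine f(-x) = -x^3 + 6x^2 + 6x + 3:
Signs of coefficients: -, +, +, +
Number of sign changes: 1
Possible negative real roots: 1

Positive roots: 2 or 0; Negative roots: 1


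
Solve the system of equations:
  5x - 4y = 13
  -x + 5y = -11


Using Cramer's rule:
Determinant D = (5)(5) - (-1)(-4) = 25 - 4 = 21
Dx = (13)(5) - (-11)(-4) = 65 - 44 = 21
Dy = (5)(-11) - (-1)(13) = -55 + 13 = -42
x = Dx/D = 21/21 = 1
y = Dy/D = -42/21 = -2

x = 1, y = -2


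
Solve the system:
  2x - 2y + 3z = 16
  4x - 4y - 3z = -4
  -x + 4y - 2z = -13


Using Cramer's rule. Expand each determinant along the first row.
D  = 2*[(-4)*(-2) - (-3)*4] - (-2)*[4*(-2) - (-3)*(-1)] + 3*[4*4 - (-4)*(-1)]
  = 2*(20) - (-2)*(-11) + 3*(12) = 54
Dx = 16*[(-4)*(-2) - (-3)*4] - (-2)*[(-4)*(-2) - (-3)*(-13)] + 3*[(-4)*4 - (-4)*(-13)]
  = 16*(20) - (-2)*(-31) + 3*(-68) = 54
Dy = 2*[(-4)*(-2) - (-3)*(-13)] - 16*[4*(-2) - (-3)*(-1)] + 3*[4*(-13) - (-4)*(-1)]
  = 2*(-31) - 16*(-11) + 3*(-56) = -54
Dz = 2*[(-4)*(-13) - (-4)*4] - (-2)*[4*(-13) - (-4)*(-1)] + 16*[4*4 - (-4)*(-1)]
  = 2*(68) - (-2)*(-56) + 16*(12) = 216
x = Dx/D = 54/54 = 1, y = Dy/D = -54/54 = -1, z = Dz/D = 216/54 = 4
Check eq1: (2)(1) + (-2)(-1) + (3)(4) = 16 = 16 ✓
Check eq2: (4)(1) + (-4)(-1) + (-3)(4) = -4 = -4 ✓
Check eq3: (-1)(1) + (4)(-1) + (-2)(4) = -13 = -13 ✓

x = 1, y = -1, z = 4


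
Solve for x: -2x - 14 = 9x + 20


Starting with: -2x - 14 = 9x + 20
Move all x terms to left: (-2 - 9)x = 20 + 14
Simplify: -11x = 34
Divide both sides by -11: x = -34/11

x = -34/11


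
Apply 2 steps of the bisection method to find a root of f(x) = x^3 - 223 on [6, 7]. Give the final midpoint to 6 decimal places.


f(x) = x^3 - 223
f(6) = -7 < 0
f(7) = 120 > 0

Step 1: midpoint = (6.000000 + 7.000000)/2 = 6.500000
  f(6.500000) = 51.625000
  f(mid) > 0, so root is in [6.000000, 6.500000]

Step 2: midpoint = (6.000000 + 6.500000)/2 = 6.250000
  f(6.250000) = 21.140625
  f(mid) > 0, so root is in [6.000000, 6.250000]

midpoint = 6.250000


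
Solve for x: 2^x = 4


Express both sides with the same base.
4 = 2^2
Since the bases match: x = 2

x = 2


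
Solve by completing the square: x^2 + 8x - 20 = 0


Start: x^2 + 8x - 20 = 0
Move constant: x^2 + 8x = 20
Half of 8 is 4, squared is 16
Add 16 to both sides: x^2 + 8x + 16 = 36
(x + 4)^2 = 36
x + 4 = ±6
x = -4 + 6 = 2 or x = -4 - 6 = -10

x = -10, x = 2


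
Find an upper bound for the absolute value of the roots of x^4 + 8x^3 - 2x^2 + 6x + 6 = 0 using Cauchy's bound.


Cauchy's bound: all roots r satisfy |r| <= 1 + max(|a_i/a_n|) for i = 0,...,n-1
where a_n is the leading coefficient.

Coefficients: [1, 8, -2, 6, 6]
Leading coefficient a_n = 1
Ratios |a_i/a_n|: 8, 2, 6, 6
Maximum ratio: 8
Cauchy's bound: |r| <= 1 + 8 = 9

Upper bound = 9


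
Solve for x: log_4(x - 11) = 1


Convert to exponential form: x - 11 = 4^1 = 4
x = 4 + 11 = 15
Check: log_4(15 - 11) = log_4(4) = log_4(4) = 1 ✓

x = 15


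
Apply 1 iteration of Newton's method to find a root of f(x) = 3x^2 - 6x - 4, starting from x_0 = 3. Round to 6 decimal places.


Newton's method: x_(n+1) = x_n - f(x_n)/f'(x_n)
f(x) = 3x^2 - 6x - 4
f'(x) = 6x - 6

Iteration 1:
  f(3.000000) = 5.000000
  f'(3.000000) = 12.000000
  x_1 = 3.000000 - (5.000000)/(12.000000) = 2.583333

x_1 = 2.583333


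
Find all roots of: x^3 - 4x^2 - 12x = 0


The constant term is 0, so x = 0 is a root. Factor out x:
  x^2 - 4x - 12 = 0
Solve the quadratic x^2 - 4x - 12 = 0: discriminant = (-4)^2 - 4(1)(-12) = 16 + 48 = 64.
sqrt(64) = 8, so x = (4 ± 8)/2: x = 6 or x = -2.
Collecting all roots found:

x = -2, x = 0, x = 6


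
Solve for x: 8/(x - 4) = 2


Multiply both sides by (x - 4): 8 = 2(x - 4)
Distribute: 8 = 2x - 8
2x = 8 + 8 = 16
x = 8

x = 8


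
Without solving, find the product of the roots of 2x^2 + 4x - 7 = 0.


By Vieta's formulas for ax^2 + bx + c = 0:
  Sum of roots = -b/a
  Product of roots = c/a

Here a = 2, b = 4, c = -7
Sum = -(4)/2 = -2
Product = -7/2 = -7/2

Product = -7/2


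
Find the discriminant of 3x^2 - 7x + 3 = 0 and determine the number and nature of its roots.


For ax^2 + bx + c = 0, discriminant D = b^2 - 4ac
Here a = 3, b = -7, c = 3
D = (-7)^2 - 4(3)(3) = 49 - 36 = 13

D = 13 > 0 but not a perfect square
The equation has 2 distinct real irrational roots.

Discriminant = 13, 2 distinct real irrational roots


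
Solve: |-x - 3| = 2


An absolute value equation |expr| = 2 gives two cases:
Case 1: -x - 3 = 2
  -x = 5, so x = -5
Case 2: -x - 3 = -2
  -x = 1, so x = -1

x = -5, x = -1


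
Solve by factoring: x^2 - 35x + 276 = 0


We need two numbers that multiply to 276 and add to -35.
Those numbers are -12 and -23 (since (-12) * (-23) = 276 and (-12) + (-23) = -35).
So x^2 - 35x + 276 = (x - 12)(x - 23) = 0
Setting each factor to zero: x = 12 or x = 23

x = 12, x = 23


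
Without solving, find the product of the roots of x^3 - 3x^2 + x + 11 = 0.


By Vieta's formulas for x^3 + bx^2 + cx + d = 0:
  r1 + r2 + r3 = -b/a = 3
  r1*r2 + r1*r3 + r2*r3 = c/a = 1
  r1*r2*r3 = -d/a = -11


Product = -11


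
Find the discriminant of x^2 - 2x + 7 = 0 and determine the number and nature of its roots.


For ax^2 + bx + c = 0, discriminant D = b^2 - 4ac
Here a = 1, b = -2, c = 7
D = (-2)^2 - 4(1)(7) = 4 - 28 = -24

D = -24 < 0
The equation has no real roots (2 complex conjugate roots).

Discriminant = -24, no real roots (2 complex conjugate roots)


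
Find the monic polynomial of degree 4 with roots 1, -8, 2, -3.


A monic polynomial with roots 1, -8, 2, -3 is:
p(x) = (x - 1)(x + 8)(x - 2)(x + 3)
After multiplying by (x - 1): x - 1
After multiplying by (x + 8): x^2 + 7x - 8
After multiplying by (x - 2): x^3 + 5x^2 - 22x + 16
After multiplying by (x + 3): x^4 + 8x^3 - 7x^2 - 50x + 48

x^4 + 8x^3 - 7x^2 - 50x + 48


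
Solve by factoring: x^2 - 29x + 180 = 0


We need two numbers that multiply to 180 and add to -29.
Those numbers are -20 and -9 (since (-20) * (-9) = 180 and (-20) + (-9) = -29).
So x^2 - 29x + 180 = (x - 20)(x - 9) = 0
Setting each factor to zero: x = 20 or x = 9

x = 9, x = 20


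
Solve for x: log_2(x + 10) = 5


Convert to exponential form: x + 10 = 2^5 = 32
x = 32 - 10 = 22
Check: log_2(22 + 10) = log_2(32) = log_2(32) = 5 ✓

x = 22


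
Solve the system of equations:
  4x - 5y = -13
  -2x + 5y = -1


Using Cramer's rule:
Determinant D = (4)(5) - (-2)(-5) = 20 - 10 = 10
Dx = (-13)(5) - (-1)(-5) = -65 - 5 = -70
Dy = (4)(-1) - (-2)(-13) = -4 - 26 = -30
x = Dx/D = -70/10 = -7
y = Dy/D = -30/10 = -3

x = -7, y = -3


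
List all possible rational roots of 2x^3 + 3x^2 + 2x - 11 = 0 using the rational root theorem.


Rational root theorem: possible roots are ±p/q where:
  p divides the constant term (-11): p ∈ {1, 11}
  q divides the leading coefficient (2): q ∈ {1, 2}

All possible rational roots: -11, -11/2, -1, -1/2, 1/2, 1, 11/2, 11

-11, -11/2, -1, -1/2, 1/2, 1, 11/2, 11


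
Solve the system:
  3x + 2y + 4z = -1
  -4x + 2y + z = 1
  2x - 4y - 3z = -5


Using Cramer's rule. Expand each determinant along the first row.
D  = 3*[2*(-3) - 1*(-4)] - 2*[(-4)*(-3) - 1*2] + 4*[(-4)*(-4) - 2*2]
  = 3*(-2) - 2*(10) + 4*(12) = 22
Dx = (-1)*[2*(-3) - 1*(-4)] - 2*[1*(-3) - 1*(-5)] + 4*[1*(-4) - 2*(-5)]
  = (-1)*(-2) - 2*(2) + 4*(6) = 22
Dy = 3*[1*(-3) - 1*(-5)] - (-1)*[(-4)*(-3) - 1*2] + 4*[(-4)*(-5) - 1*2]
  = 3*(2) - (-1)*(10) + 4*(18) = 88
Dz = 3*[2*(-5) - 1*(-4)] - 2*[(-4)*(-5) - 1*2] + (-1)*[(-4)*(-4) - 2*2]
  = 3*(-6) - 2*(18) + (-1)*(12) = -66
x = Dx/D = 22/22 = 1, y = Dy/D = 88/22 = 4, z = Dz/D = -66/22 = -3
Check eq1: (3)(1) + (2)(4) + (4)(-3) = -1 = -1 ✓
Check eq2: (-4)(1) + (2)(4) + (1)(-3) = 1 = 1 ✓
Check eq3: (2)(1) + (-4)(4) + (-3)(-3) = -5 = -5 ✓

x = 1, y = 4, z = -3


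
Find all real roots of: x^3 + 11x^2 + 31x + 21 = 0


Let p(x) = x^3 + 11x^2 + 31x + 21. By the rational root theorem (leading coefficient 1), any rational root is an integer divisor of 21: try ±1, ±2, ... in turn.
Test x = 1: value = 64 ≠ 0.
Test x = -1: value = 0 ✓, so (x + 1) is a factor.
Synthetic division by (x + 1): bring down 1; 1(-1) + 11 = 10; 10(-1) + 31 = 21; 21(-1) + 21 = 0 → quotient x^2 + 10x + 21, remainder 0.
Solve the quadratic x^2 + 10x + 21 = 0: discriminant = 10^2 - 4(1)(21) = 100 - 84 = 16.
sqrt(16) = 4, so x = (-10 ± 4)/2: x = -3 or x = -7.

x = -7, x = -3, x = -1


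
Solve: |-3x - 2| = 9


An absolute value equation |expr| = 9 gives two cases:
Case 1: -3x - 2 = 9
  -3x = 11, so x = -11/3
Case 2: -3x - 2 = -9
  -3x = -7, so x = 7/3

x = -11/3, x = 7/3


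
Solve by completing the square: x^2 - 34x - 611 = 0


Start: x^2 - 34x - 611 = 0
Move constant: x^2 - 34x = 611
Half of -34 is -17, squared is 289
Add 289 to both sides: x^2 - 34x + 289 = 900
(x - 17)^2 = 900
x - 17 = ±30
x = 17 + 30 = 47 or x = 17 - 30 = -13

x = -13, x = 47


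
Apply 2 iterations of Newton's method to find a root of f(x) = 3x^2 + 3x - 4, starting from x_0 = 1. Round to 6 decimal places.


Newton's method: x_(n+1) = x_n - f(x_n)/f'(x_n)
f(x) = 3x^2 + 3x - 4
f'(x) = 6x + 3

Iteration 1:
  f(1.000000) = 2.000000
  f'(1.000000) = 9.000000
  x_1 = 1.000000 - (2.000000)/(9.000000) = 0.777778

Iteration 2:
  f(0.777778) = 0.148148
  f'(0.777778) = 7.666667
  x_2 = 0.777778 - (0.148148)/(7.666667) = 0.758454

x_2 = 0.758454


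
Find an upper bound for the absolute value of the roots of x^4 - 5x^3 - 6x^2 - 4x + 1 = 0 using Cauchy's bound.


Cauchy's bound: all roots r satisfy |r| <= 1 + max(|a_i/a_n|) for i = 0,...,n-1
where a_n is the leading coefficient.

Coefficients: [1, -5, -6, -4, 1]
Leading coefficient a_n = 1
Ratios |a_i/a_n|: 5, 6, 4, 1
Maximum ratio: 6
Cauchy's bound: |r| <= 1 + 6 = 7

Upper bound = 7


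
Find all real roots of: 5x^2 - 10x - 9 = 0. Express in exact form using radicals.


Using the quadratic formula: x = (-b ± sqrt(b^2 - 4ac)) / (2a)
Here a = 5, b = -10, c = -9
Discriminant = b^2 - 4ac = (-10)^2 - 4(5)(-9) = 100 + 180 = 280
Since discriminant = 280 > 0, there are two real roots.
x = (10 ± 2*sqrt(70)) / 10
Simplifying: x = (5 ± sqrt(70)) / 5
Numerically: x ≈ 2.6733 or x ≈ -0.6733

x = (5 + sqrt(70)) / 5 or x = (5 - sqrt(70)) / 5


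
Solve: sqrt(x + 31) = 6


Square both sides: x + 31 = 6^2 = 36
x = 36 - 31 = 5
x = 5
Check: sqrt(1*5 + 31) = sqrt(36) = 6 ✓

x = 5


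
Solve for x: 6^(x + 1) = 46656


Express both sides with the same base.
46656 = 6^6
Since the bases match, equate exponents: x + 1 = 6
So x = 6 - (1) = 5

x = 5


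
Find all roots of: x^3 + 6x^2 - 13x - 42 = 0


Let p(x) = x^3 + 6x^2 - 13x - 42. By the rational root theorem (leading coefficient 1), any rational root is an integer divisor of 42: try ±1, ±2, ... in turn.
Test x = 1: value = -48 ≠ 0.
Test x = -1: value = -24 ≠ 0.
Test x = 2: value = -36 ≠ 0.
Test x = -2: value = 0 ✓, so (x + 2) is a factor.
Synthetic division by (x + 2): bring down 1; 1(-2) + 6 = 4; 4(-2) - 13 = -21; (-21)(-2) - 42 = 0 → quotient x^2 + 4x - 21, remainder 0.
Solve the quadratic x^2 + 4x - 21 = 0: discriminant = 4^2 - 4(1)(-21) = 16 + 84 = 100.
sqrt(100) = 10, so x = (-4 ± 10)/2: x = 3 or x = -7.
Collecting all roots found:

x = -7, x = -2, x = 3


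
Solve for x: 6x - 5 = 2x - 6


Starting with: 6x - 5 = 2x - 6
Move all x terms to left: (6 - 2)x = -6 + 5
Simplify: 4x = -1
Divide both sides by 4: x = -1/4

x = -1/4


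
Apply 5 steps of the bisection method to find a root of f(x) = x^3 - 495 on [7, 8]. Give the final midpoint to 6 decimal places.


f(x) = x^3 - 495
f(7) = -152 < 0
f(8) = 17 > 0

Step 1: midpoint = (7.000000 + 8.000000)/2 = 7.500000
  f(7.500000) = -73.125000
  f(mid) < 0, so root is in [7.500000, 8.000000]

Step 2: midpoint = (7.500000 + 8.000000)/2 = 7.750000
  f(7.750000) = -29.515625
  f(mid) < 0, so root is in [7.750000, 8.000000]

Step 3: midpoint = (7.750000 + 8.000000)/2 = 7.875000
  f(7.875000) = -6.626953
  f(mid) < 0, so root is in [7.875000, 8.000000]

Step 4: midpoint = (7.875000 + 8.000000)/2 = 7.937500
  f(7.937500) = 5.093506
  f(mid) > 0, so root is in [7.875000, 7.937500]

Step 5: midpoint = (7.875000 + 7.937500)/2 = 7.906250
  f(7.906250) = -0.789886
  f(mid) < 0, so root is in [7.906250, 7.937500]

midpoint = 7.906250


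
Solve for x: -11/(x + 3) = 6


Multiply both sides by (x + 3): -11 = 6(x + 3)
Distribute: -11 = 6x + 18
6x = -11 - 18 = -29
x = -29/6

x = -29/6


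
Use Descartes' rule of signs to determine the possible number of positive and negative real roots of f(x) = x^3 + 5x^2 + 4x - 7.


Descartes' rule of signs:

For positive roots, count sign changes in f(x) = x^3 + 5x^2 + 4x - 7:
Signs of coefficients: +, +, +, -
Number of sign changes: 1
Possible positive real roots: 1

For negative roots, examine f(-x) = -x^3 + 5x^2 - 4x - 7:
Signs of coefficients: -, +, -, -
Number of sign changes: 2
Possible negative real roots: 2, 0

Positive roots: 1; Negative roots: 2 or 0


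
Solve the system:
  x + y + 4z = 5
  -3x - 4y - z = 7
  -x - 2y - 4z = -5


Using Cramer's rule. Expand each determinant along the first row.
D  = 1*[(-4)*(-4) - (-1)*(-2)] - 1*[(-3)*(-4) - (-1)*(-1)] + 4*[(-3)*(-2) - (-4)*(-1)]
  = 1*(14) - 1*(11) + 4*(2) = 11
Dx = 5*[(-4)*(-4) - (-1)*(-2)] - 1*[7*(-4) - (-1)*(-5)] + 4*[7*(-2) - (-4)*(-5)]
  = 5*(14) - 1*(-33) + 4*(-34) = -33
Dy = 1*[7*(-4) - (-1)*(-5)] - 5*[(-3)*(-4) - (-1)*(-1)] + 4*[(-3)*(-5) - 7*(-1)]
  = 1*(-33) - 5*(11) + 4*(22) = 0
Dz = 1*[(-4)*(-5) - 7*(-2)] - 1*[(-3)*(-5) - 7*(-1)] + 5*[(-3)*(-2) - (-4)*(-1)]
  = 1*(34) - 1*(22) + 5*(2) = 22
x = Dx/D = -33/11 = -3, y = Dy/D = 0/11 = 0, z = Dz/D = 22/11 = 2
Check eq1: (1)(-3) + (1)(0) + (4)(2) = 5 = 5 ✓
Check eq2: (-3)(-3) + (-4)(0) + (-1)(2) = 7 = 7 ✓
Check eq3: (-1)(-3) + (-2)(0) + (-4)(2) = -5 = -5 ✓

x = -3, y = 0, z = 2


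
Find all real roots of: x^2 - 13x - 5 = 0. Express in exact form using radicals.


Using the quadratic formula: x = (-b ± sqrt(b^2 - 4ac)) / (2a)
Here a = 1, b = -13, c = -5
Discriminant = b^2 - 4ac = (-13)^2 - 4(1)(-5) = 169 + 20 = 189
Since discriminant = 189 > 0, there are two real roots.
x = (13 ± 3*sqrt(21)) / 2
Numerically: x ≈ 13.3739 or x ≈ -0.3739

x = (13 + 3*sqrt(21)) / 2 or x = (13 - 3*sqrt(21)) / 2


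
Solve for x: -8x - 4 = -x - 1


Starting with: -8x - 4 = -x - 1
Move all x terms to left: (-8 + 1)x = -1 + 4
Simplify: -7x = 3
Divide both sides by -7: x = -3/7

x = -3/7


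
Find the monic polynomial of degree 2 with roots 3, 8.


A monic polynomial with roots 3, 8 is:
p(x) = (x - 3)(x - 8)
After multiplying by (x - 3): x - 3
After multiplying by (x - 8): x^2 - 11x + 24

x^2 - 11x + 24


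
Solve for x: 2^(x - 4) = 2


Express both sides with the same base.
2 = 2^1
Since the bases match, equate exponents: x - 4 = 1
So x = 1 - (-4) = 5

x = 5


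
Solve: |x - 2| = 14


An absolute value equation |expr| = 14 gives two cases:
Case 1: x - 2 = 14
  x = 16, so x = 16
Case 2: x - 2 = -14
  x = -12, so x = -12

x = -12, x = 16


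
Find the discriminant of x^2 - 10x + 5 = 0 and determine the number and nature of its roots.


For ax^2 + bx + c = 0, discriminant D = b^2 - 4ac
Here a = 1, b = -10, c = 5
D = (-10)^2 - 4(1)(5) = 100 - 20 = 80

D = 80 > 0 but not a perfect square
The equation has 2 distinct real irrational roots.

Discriminant = 80, 2 distinct real irrational roots


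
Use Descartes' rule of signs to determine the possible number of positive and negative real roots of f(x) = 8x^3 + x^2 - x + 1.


Descartes' rule of signs:

For positive roots, count sign changes in f(x) = 8x^3 + x^2 - x + 1:
Signs of coefficients: +, +, -, +
Number of sign changes: 2
Possible positive real roots: 2, 0

For negative roots, examine f(-x) = -8x^3 + x^2 + x + 1:
Signs of coefficients: -, +, +, +
Number of sign changes: 1
Possible negative real roots: 1

Positive roots: 2 or 0; Negative roots: 1


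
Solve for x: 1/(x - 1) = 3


Multiply both sides by (x - 1): 1 = 3(x - 1)
Distribute: 1 = 3x - 3
3x = 1 + 3 = 4
x = 4/3

x = 4/3


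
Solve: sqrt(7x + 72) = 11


Square both sides: 7x + 72 = 11^2 = 121
7x = 121 - 72 = 49
x = 7
Check: sqrt(7*7 + 72) = sqrt(121) = 11 ✓

x = 7


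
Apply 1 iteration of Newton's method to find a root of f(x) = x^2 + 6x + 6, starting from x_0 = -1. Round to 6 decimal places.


Newton's method: x_(n+1) = x_n - f(x_n)/f'(x_n)
f(x) = x^2 + 6x + 6
f'(x) = 2x + 6

Iteration 1:
  f(-1.000000) = 1.000000
  f'(-1.000000) = 4.000000
  x_1 = -1.000000 - (1.000000)/(4.000000) = -1.250000

x_1 = -1.250000


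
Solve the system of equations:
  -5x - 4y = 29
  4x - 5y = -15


Using Cramer's rule:
Determinant D = (-5)(-5) - (4)(-4) = 25 + 16 = 41
Dx = (29)(-5) - (-15)(-4) = -145 - 60 = -205
Dy = (-5)(-15) - (4)(29) = 75 - 116 = -41
x = Dx/D = -205/41 = -5
y = Dy/D = -41/41 = -1

x = -5, y = -1


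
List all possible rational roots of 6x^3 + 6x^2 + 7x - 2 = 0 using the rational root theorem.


Rational root theorem: possible roots are ±p/q where:
  p divides the constant term (-2): p ∈ {1, 2}
  q divides the leading coefficient (6): q ∈ {1, 2, 3, 6}

All possible rational roots: -2, -1, -2/3, -1/2, -1/3, -1/6, 1/6, 1/3, 1/2, 2/3, 1, 2

-2, -1, -2/3, -1/2, -1/3, -1/6, 1/6, 1/3, 1/2, 2/3, 1, 2


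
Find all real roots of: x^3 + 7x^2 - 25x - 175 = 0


Let p(x) = x^3 + 7x^2 - 25x - 175. By the rational root theorem (leading coefficient 1), any rational root is an integer divisor of 175: try ±1, ±2, ... in turn.
Test x = 1: value = -192 ≠ 0.
Test x = -1: value = -144 ≠ 0.
Test x = 5: value = 0 ✓, so (x - 5) is a factor.
Synthetic division by (x - 5): bring down 1; 1(5) + 7 = 12; 12(5) - 25 = 35; 35(5) - 175 = 0 → quotient x^2 + 12x + 35, remainder 0.
Solve the quadratic x^2 + 12x + 35 = 0: discriminant = 12^2 - 4(1)(35) = 144 - 140 = 4.
sqrt(4) = 2, so x = (-12 ± 2)/2: x = -5 or x = -7.

x = -7, x = -5, x = 5


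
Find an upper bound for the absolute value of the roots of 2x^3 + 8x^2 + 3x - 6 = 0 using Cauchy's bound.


Cauchy's bound: all roots r satisfy |r| <= 1 + max(|a_i/a_n|) for i = 0,...,n-1
where a_n is the leading coefficient.

Coefficients: [2, 8, 3, -6]
Leading coefficient a_n = 2
Ratios |a_i/a_n|: 4, 3/2, 3
Maximum ratio: 4
Cauchy's bound: |r| <= 1 + 4 = 5

Upper bound = 5


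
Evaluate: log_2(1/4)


We need the exponent such that 2^? = 1/4
2^(-2) = 1/2^2 = 1/4
Therefore log_2(1/4) = -2

-2


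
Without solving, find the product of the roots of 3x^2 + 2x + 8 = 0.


By Vieta's formulas for ax^2 + bx + c = 0:
  Sum of roots = -b/a
  Product of roots = c/a

Here a = 3, b = 2, c = 8
Sum = -(2)/3 = -2/3
Product = 8/3 = 8/3

Product = 8/3


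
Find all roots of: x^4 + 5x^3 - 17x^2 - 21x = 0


The constant term is 0, so x = 0 is a root. Factor out x:
  x^3 + 5x^2 - 17x - 21 = 0
Let p(x) = x^3 + 5x^2 - 17x - 21. By the rational root theorem (leading coefficient 1), any rational root is an integer divisor of 21: try ±1, ±2, ... in turn.
Test x = 1: value = -32 ≠ 0.
Test x = -1: value = 0 ✓, so (x + 1) is a factor.
Synthetic division by (x + 1): bring down 1; 1(-1) + 5 = 4; 4(-1) - 17 = -21; (-21)(-1) - 21 = 0 → quotient x^2 + 4x - 21, remainder 0.
Solve the quadratic x^2 + 4x - 21 = 0: discriminant = 4^2 - 4(1)(-21) = 16 + 84 = 100.
sqrt(100) = 10, so x = (-4 ± 10)/2: x = 3 or x = -7.
Collecting all roots found:

x = -7, x = -1, x = 0, x = 3


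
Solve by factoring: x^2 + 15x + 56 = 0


We need two numbers that multiply to 56 and add to 15.
Those numbers are 7 and 8 (since 7 * 8 = 56 and 7 + 8 = 15).
So x^2 + 15x + 56 = (x + 7)(x + 8) = 0
Setting each factor to zero: x = -7 or x = -8

x = -8, x = -7


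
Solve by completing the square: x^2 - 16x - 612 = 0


Start: x^2 - 16x - 612 = 0
Move constant: x^2 - 16x = 612
Half of -16 is -8, squared is 64
Add 64 to both sides: x^2 - 16x + 64 = 676
(x - 8)^2 = 676
x - 8 = ±26
x = 8 + 26 = 34 or x = 8 - 26 = -18

x = -18, x = 34


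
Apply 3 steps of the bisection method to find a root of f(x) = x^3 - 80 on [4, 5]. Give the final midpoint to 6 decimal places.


f(x) = x^3 - 80
f(4) = -16 < 0
f(5) = 45 > 0

Step 1: midpoint = (4.000000 + 5.000000)/2 = 4.500000
  f(4.500000) = 11.125000
  f(mid) > 0, so root is in [4.000000, 4.500000]

Step 2: midpoint = (4.000000 + 4.500000)/2 = 4.250000
  f(4.250000) = -3.234375
  f(mid) < 0, so root is in [4.250000, 4.500000]

Step 3: midpoint = (4.250000 + 4.500000)/2 = 4.375000
  f(4.375000) = 3.740234
  f(mid) > 0, so root is in [4.250000, 4.375000]

midpoint = 4.375000


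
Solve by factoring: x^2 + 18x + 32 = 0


We need two numbers that multiply to 32 and add to 18.
Those numbers are 16 and 2 (since 16 * 2 = 32 and 16 + 2 = 18).
So x^2 + 18x + 32 = (x + 16)(x + 2) = 0
Setting each factor to zero: x = -16 or x = -2

x = -16, x = -2


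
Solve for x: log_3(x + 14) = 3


Convert to exponential form: x + 14 = 3^3 = 27
x = 27 - 14 = 13
Check: log_3(13 + 14) = log_3(27) = log_3(27) = 3 ✓

x = 13


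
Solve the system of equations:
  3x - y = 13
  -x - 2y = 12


Using Cramer's rule:
Determinant D = (3)(-2) - (-1)(-1) = -6 - 1 = -7
Dx = (13)(-2) - (12)(-1) = -26 + 12 = -14
Dy = (3)(12) - (-1)(13) = 36 + 13 = 49
x = Dx/D = -14/-7 = 2
y = Dy/D = 49/-7 = -7

x = 2, y = -7


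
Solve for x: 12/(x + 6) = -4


Multiply both sides by (x + 6): 12 = -4(x + 6)
Distribute: 12 = -4x - 24
-4x = 12 + 24 = 36
x = -9

x = -9


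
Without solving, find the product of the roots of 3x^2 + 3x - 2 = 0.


By Vieta's formulas for ax^2 + bx + c = 0:
  Sum of roots = -b/a
  Product of roots = c/a

Here a = 3, b = 3, c = -2
Sum = -(3)/3 = -1
Product = -2/3 = -2/3

Product = -2/3


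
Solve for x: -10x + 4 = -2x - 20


Starting with: -10x + 4 = -2x - 20
Move all x terms to left: (-10 + 2)x = -20 - 4
Simplify: -8x = -24
Divide both sides by -8: x = 3

x = 3


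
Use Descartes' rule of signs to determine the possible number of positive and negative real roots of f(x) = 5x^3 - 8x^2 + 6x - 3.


Descartes' rule of signs:

For positive roots, count sign changes in f(x) = 5x^3 - 8x^2 + 6x - 3:
Signs of coefficients: +, -, +, -
Number of sign changes: 3
Possible positive real roots: 3, 1

For negative roots, examine f(-x) = -5x^3 - 8x^2 - 6x - 3:
Signs of coefficients: -, -, -, -
Number of sign changes: 0
Possible negative real roots: 0

Positive roots: 3 or 1; Negative roots: 0


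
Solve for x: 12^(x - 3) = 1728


Express both sides with the same base.
1728 = 12^3
Since the bases match, equate exponents: x - 3 = 3
So x = 3 - (-3) = 6

x = 6


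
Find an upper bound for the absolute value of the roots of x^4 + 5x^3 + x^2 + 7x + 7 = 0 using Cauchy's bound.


Cauchy's bound: all roots r satisfy |r| <= 1 + max(|a_i/a_n|) for i = 0,...,n-1
where a_n is the leading coefficient.

Coefficients: [1, 5, 1, 7, 7]
Leading coefficient a_n = 1
Ratios |a_i/a_n|: 5, 1, 7, 7
Maximum ratio: 7
Cauchy's bound: |r| <= 1 + 7 = 8

Upper bound = 8


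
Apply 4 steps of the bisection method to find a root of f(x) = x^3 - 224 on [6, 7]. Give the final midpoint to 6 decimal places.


f(x) = x^3 - 224
f(6) = -8 < 0
f(7) = 119 > 0

Step 1: midpoint = (6.000000 + 7.000000)/2 = 6.500000
  f(6.500000) = 50.625000
  f(mid) > 0, so root is in [6.000000, 6.500000]

Step 2: midpoint = (6.000000 + 6.500000)/2 = 6.250000
  f(6.250000) = 20.140625
  f(mid) > 0, so root is in [6.000000, 6.250000]

Step 3: midpoint = (6.000000 + 6.250000)/2 = 6.125000
  f(6.125000) = 5.783203
  f(mid) > 0, so root is in [6.000000, 6.125000]

Step 4: midpoint = (6.000000 + 6.125000)/2 = 6.062500
  f(6.062500) = -1.179443
  f(mid) < 0, so root is in [6.062500, 6.125000]

midpoint = 6.062500


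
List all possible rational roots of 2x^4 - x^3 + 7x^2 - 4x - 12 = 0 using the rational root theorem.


Rational root theorem: possible roots are ±p/q where:
  p divides the constant term (-12): p ∈ {1, 2, 3, 4, 6, 12}
  q divides the leading coefficient (2): q ∈ {1, 2}

All possible rational roots: -12, -6, -4, -3, -2, -3/2, -1, -1/2, 1/2, 1, 3/2, 2, 3, 4, 6, 12

-12, -6, -4, -3, -2, -3/2, -1, -1/2, 1/2, 1, 3/2, 2, 3, 4, 6, 12


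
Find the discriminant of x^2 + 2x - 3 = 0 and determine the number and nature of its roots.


For ax^2 + bx + c = 0, discriminant D = b^2 - 4ac
Here a = 1, b = 2, c = -3
D = (2)^2 - 4(1)(-3) = 4 + 12 = 16

D = 16 > 0 and is a perfect square (sqrt = 4)
The equation has 2 distinct real rational roots.

Discriminant = 16, 2 distinct real rational roots


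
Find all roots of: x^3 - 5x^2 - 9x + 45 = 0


Let p(x) = x^3 - 5x^2 - 9x + 45. By the rational root theorem (leading coefficient 1), any rational root is an integer divisor of 45: try ±1, ±2, ... in turn.
Test x = 1: value = 32 ≠ 0.
Test x = -1: value = 48 ≠ 0.
Test x = 3: value = 0 ✓, so (x - 3) is a factor.
Synthetic division by (x - 3): bring down 1; 1(3) - 5 = -2; (-2)(3) - 9 = -15; (-15)(3) + 45 = 0 → quotient x^2 - 2x - 15, remainder 0.
Solve the quadratic x^2 - 2x - 15 = 0: discriminant = (-2)^2 - 4(1)(-15) = 4 + 60 = 64.
sqrt(64) = 8, so x = (2 ± 8)/2: x = 5 or x = -3.
Collecting all roots found:

x = -3, x = 3, x = 5


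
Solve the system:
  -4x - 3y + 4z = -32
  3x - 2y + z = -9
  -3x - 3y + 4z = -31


Using Cramer's rule. Expand each determinant along the first row.
D  = (-4)*[(-2)*4 - 1*(-3)] - (-3)*[3*4 - 1*(-3)] + 4*[3*(-3) - (-2)*(-3)]
  = (-4)*(-5) - (-3)*(15) + 4*(-15) = 5
Dx = (-32)*[(-2)*4 - 1*(-3)] - (-3)*[(-9)*4 - 1*(-31)] + 4*[(-9)*(-3) - (-2)*(-31)]
  = (-32)*(-5) - (-3)*(-5) + 4*(-35) = 5
Dy = (-4)*[(-9)*4 - 1*(-31)] - (-32)*[3*4 - 1*(-3)] + 4*[3*(-31) - (-9)*(-3)]
  = (-4)*(-5) - (-32)*(15) + 4*(-120) = 20
Dz = (-4)*[(-2)*(-31) - (-9)*(-3)] - (-3)*[3*(-31) - (-9)*(-3)] + (-32)*[3*(-3) - (-2)*(-3)]
  = (-4)*(35) - (-3)*(-120) + (-32)*(-15) = -20
x = Dx/D = 5/5 = 1, y = Dy/D = 20/5 = 4, z = Dz/D = -20/5 = -4
Check eq1: (-4)(1) + (-3)(4) + (4)(-4) = -32 = -32 ✓
Check eq2: (3)(1) + (-2)(4) + (1)(-4) = -9 = -9 ✓
Check eq3: (-3)(1) + (-3)(4) + (4)(-4) = -31 = -31 ✓

x = 1, y = 4, z = -4


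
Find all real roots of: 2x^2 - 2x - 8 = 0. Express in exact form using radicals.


Using the quadratic formula: x = (-b ± sqrt(b^2 - 4ac)) / (2a)
Here a = 2, b = -2, c = -8
Discriminant = b^2 - 4ac = (-2)^2 - 4(2)(-8) = 4 + 64 = 68
Since discriminant = 68 > 0, there are two real roots.
x = (2 ± 2*sqrt(17)) / 4
Simplifying: x = (1 ± sqrt(17)) / 2
Numerically: x ≈ 2.5616 or x ≈ -1.5616

x = (1 + sqrt(17)) / 2 or x = (1 - sqrt(17)) / 2


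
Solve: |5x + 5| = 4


An absolute value equation |expr| = 4 gives two cases:
Case 1: 5x + 5 = 4
  5x = -1, so x = -1/5
Case 2: 5x + 5 = -4
  5x = -9, so x = -9/5

x = -9/5, x = -1/5


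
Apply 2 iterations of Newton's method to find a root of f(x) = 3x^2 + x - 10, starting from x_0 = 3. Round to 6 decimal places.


Newton's method: x_(n+1) = x_n - f(x_n)/f'(x_n)
f(x) = 3x^2 + x - 10
f'(x) = 6x + 1

Iteration 1:
  f(3.000000) = 20.000000
  f'(3.000000) = 19.000000
  x_1 = 3.000000 - (20.000000)/(19.000000) = 1.947368

Iteration 2:
  f(1.947368) = 3.324100
  f'(1.947368) = 12.684211
  x_2 = 1.947368 - (3.324100)/(12.684211) = 1.685302

x_2 = 1.685302


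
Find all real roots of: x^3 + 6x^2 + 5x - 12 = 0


Let p(x) = x^3 + 6x^2 + 5x - 12. By the rational root theorem (leading coefficient 1), any rational root is an integer divisor of 12: try ±1, ±2, ... in turn.
Test x = 1: value = 0 ✓, so (x - 1) is a factor.
Synthetic division by (x - 1): bring down 1; 1(1) + 6 = 7; 7(1) + 5 = 12; 12(1) - 12 = 0 → quotient x^2 + 7x + 12, remainder 0.
Solve the quadratic x^2 + 7x + 12 = 0: discriminant = 7^2 - 4(1)(12) = 49 - 48 = 1.
sqrt(1) = 1, so x = (-7 ± 1)/2: x = -3 or x = -4.

x = -4, x = -3, x = 1


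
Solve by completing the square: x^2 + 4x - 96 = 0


Start: x^2 + 4x - 96 = 0
Move constant: x^2 + 4x = 96
Half of 4 is 2, squared is 4
Add 4 to both sides: x^2 + 4x + 4 = 100
(x + 2)^2 = 100
x + 2 = ±10
x = -2 + 10 = 8 or x = -2 - 10 = -12

x = -12, x = 8


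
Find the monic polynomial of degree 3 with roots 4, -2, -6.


A monic polynomial with roots 4, -2, -6 is:
p(x) = (x - 4)(x + 2)(x + 6)
After multiplying by (x - 4): x - 4
After multiplying by (x + 2): x^2 - 2x - 8
After multiplying by (x + 6): x^3 + 4x^2 - 20x - 48

x^3 + 4x^2 - 20x - 48


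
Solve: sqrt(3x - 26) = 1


Square both sides: 3x - 26 = 1^2 = 1
3x = 1 + 26 = 27
x = 9
Check: sqrt(3*9 - 26) = sqrt(1) = 1 ✓

x = 9


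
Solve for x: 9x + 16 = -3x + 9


Starting with: 9x + 16 = -3x + 9
Move all x terms to left: (9 + 3)x = 9 - 16
Simplify: 12x = -7
Divide both sides by 12: x = -7/12

x = -7/12


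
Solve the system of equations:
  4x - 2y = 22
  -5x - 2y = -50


Using Cramer's rule:
Determinant D = (4)(-2) - (-5)(-2) = -8 - 10 = -18
Dx = (22)(-2) - (-50)(-2) = -44 - 100 = -144
Dy = (4)(-50) - (-5)(22) = -200 + 110 = -90
x = Dx/D = -144/-18 = 8
y = Dy/D = -90/-18 = 5

x = 8, y = 5


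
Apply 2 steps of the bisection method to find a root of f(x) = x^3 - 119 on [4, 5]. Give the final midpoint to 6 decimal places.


f(x) = x^3 - 119
f(4) = -55 < 0
f(5) = 6 > 0

Step 1: midpoint = (4.000000 + 5.000000)/2 = 4.500000
  f(4.500000) = -27.875000
  f(mid) < 0, so root is in [4.500000, 5.000000]

Step 2: midpoint = (4.500000 + 5.000000)/2 = 4.750000
  f(4.750000) = -11.828125
  f(mid) < 0, so root is in [4.750000, 5.000000]

midpoint = 4.750000


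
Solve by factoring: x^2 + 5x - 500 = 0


We need two numbers that multiply to -500 and add to 5.
Those numbers are 25 and -20 (since 25 * (-20) = -500 and 25 + (-20) = 5).
So x^2 + 5x - 500 = (x + 25)(x - 20) = 0
Setting each factor to zero: x = -25 or x = 20

x = -25, x = 20


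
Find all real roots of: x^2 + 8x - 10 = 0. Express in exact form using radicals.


Using the quadratic formula: x = (-b ± sqrt(b^2 - 4ac)) / (2a)
Here a = 1, b = 8, c = -10
Discriminant = b^2 - 4ac = 8^2 - 4(1)(-10) = 64 + 40 = 104
Since discriminant = 104 > 0, there are two real roots.
x = (-8 ± 2*sqrt(26)) / 2
Simplifying: x = -4 ± sqrt(26)
Numerically: x ≈ 1.0990 or x ≈ -9.0990

x = -4 + sqrt(26) or x = -4 - sqrt(26)


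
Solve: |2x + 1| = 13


An absolute value equation |expr| = 13 gives two cases:
Case 1: 2x + 1 = 13
  2x = 12, so x = 6
Case 2: 2x + 1 = -13
  2x = -14, so x = -7

x = -7, x = 6


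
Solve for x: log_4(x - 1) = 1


Convert to exponential form: x - 1 = 4^1 = 4
x = 4 + 1 = 5
Check: log_4(5 - 1) = log_4(4) = log_4(4) = 1 ✓

x = 5


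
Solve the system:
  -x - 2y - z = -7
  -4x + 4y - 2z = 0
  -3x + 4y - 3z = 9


Using Cramer's rule. Expand each determinant along the first row.
D  = (-1)*[4*(-3) - (-2)*4] - (-2)*[(-4)*(-3) - (-2)*(-3)] + (-1)*[(-4)*4 - 4*(-3)]
  = (-1)*(-4) - (-2)*(6) + (-1)*(-4) = 20
Dx = (-7)*[4*(-3) - (-2)*4] - (-2)*[0*(-3) - (-2)*9] + (-1)*[0*4 - 4*9]
  = (-7)*(-4) - (-2)*(18) + (-1)*(-36) = 100
Dy = (-1)*[0*(-3) - (-2)*9] - (-7)*[(-4)*(-3) - (-2)*(-3)] + (-1)*[(-4)*9 - 0*(-3)]
  = (-1)*(18) - (-7)*(6) + (-1)*(-36) = 60
Dz = (-1)*[4*9 - 0*4] - (-2)*[(-4)*9 - 0*(-3)] + (-7)*[(-4)*4 - 4*(-3)]
  = (-1)*(36) - (-2)*(-36) + (-7)*(-4) = -80
x = Dx/D = 100/20 = 5, y = Dy/D = 60/20 = 3, z = Dz/D = -80/20 = -4
Check eq1: (-1)(5) + (-2)(3) + (-1)(-4) = -7 = -7 ✓
Check eq2: (-4)(5) + (4)(3) + (-2)(-4) = 0 = 0 ✓
Check eq3: (-3)(5) + (4)(3) + (-3)(-4) = 9 = 9 ✓

x = 5, y = 3, z = -4


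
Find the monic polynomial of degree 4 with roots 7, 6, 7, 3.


A monic polynomial with roots 7, 6, 7, 3 is:
p(x) = (x - 7)(x - 6)(x - 7)(x - 3)
After multiplying by (x - 7): x - 7
After multiplying by (x - 6): x^2 - 13x + 42
After multiplying by (x - 7): x^3 - 20x^2 + 133x - 294
After multiplying by (x - 3): x^4 - 23x^3 + 193x^2 - 693x + 882

x^4 - 23x^3 + 193x^2 - 693x + 882


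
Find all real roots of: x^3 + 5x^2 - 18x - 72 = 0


Let p(x) = x^3 + 5x^2 - 18x - 72. By the rational root theorem (leading coefficient 1), any rational root is an integer divisor of 72: try ±1, ±2, ... in turn.
Test x = 1: value = -84 ≠ 0.
Test x = -1: value = -50 ≠ 0.
Test x = 2: value = -80 ≠ 0.
Test x = -2: value = -24 ≠ 0.
Test x = 3: value = -54 ≠ 0.
Test x = -3: value = 0 ✓, so (x + 3) is a factor.
Synthetic division by (x + 3): bring down 1; 1(-3) + 5 = 2; 2(-3) - 18 = -24; (-24)(-3) - 72 = 0 → quotient x^2 + 2x - 24, remainder 0.
Solve the quadratic x^2 + 2x - 24 = 0: discriminant = 2^2 - 4(1)(-24) = 4 + 96 = 100.
sqrt(100) = 10, so x = (-2 ± 10)/2: x = 4 or x = -6.

x = -6, x = -3, x = 4


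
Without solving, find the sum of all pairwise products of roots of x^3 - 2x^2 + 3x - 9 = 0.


By Vieta's formulas for x^3 + bx^2 + cx + d = 0:
  r1 + r2 + r3 = -b/a = 2
  r1*r2 + r1*r3 + r2*r3 = c/a = 3
  r1*r2*r3 = -d/a = 9


Sum of pairwise products = 3


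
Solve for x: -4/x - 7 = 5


Subtract -7 from both sides: -4/x = 12
Multiply both sides by x: -4 = 12 * x
Divide by 12: x = -1/3

x = -1/3


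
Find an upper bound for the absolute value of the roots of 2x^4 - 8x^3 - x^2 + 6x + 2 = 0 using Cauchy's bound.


Cauchy's bound: all roots r satisfy |r| <= 1 + max(|a_i/a_n|) for i = 0,...,n-1
where a_n is the leading coefficient.

Coefficients: [2, -8, -1, 6, 2]
Leading coefficient a_n = 2
Ratios |a_i/a_n|: 4, 1/2, 3, 1
Maximum ratio: 4
Cauchy's bound: |r| <= 1 + 4 = 5

Upper bound = 5


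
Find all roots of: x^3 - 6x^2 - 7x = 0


The constant term is 0, so x = 0 is a root. Factor out x:
  x^2 - 6x - 7 = 0
Solve the quadratic x^2 - 6x - 7 = 0: discriminant = (-6)^2 - 4(1)(-7) = 36 + 28 = 64.
sqrt(64) = 8, so x = (6 ± 8)/2: x = 7 or x = -1.
Collecting all roots found:

x = -1, x = 0, x = 7


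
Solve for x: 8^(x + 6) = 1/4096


Express both sides with the same base.
1/4096 = 8^(-4)
Since the bases match, equate exponents: x + 6 = -4
So x = -4 - (6) = -10

x = -10


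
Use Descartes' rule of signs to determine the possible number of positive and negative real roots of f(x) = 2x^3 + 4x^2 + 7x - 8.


Descartes' rule of signs:

For positive roots, count sign changes in f(x) = 2x^3 + 4x^2 + 7x - 8:
Signs of coefficients: +, +, +, -
Number of sign changes: 1
Possible positive real roots: 1

For negative roots, examine f(-x) = -2x^3 + 4x^2 - 7x - 8:
Signs of coefficients: -, +, -, -
Number of sign changes: 2
Possible negative real roots: 2, 0

Positive roots: 1; Negative roots: 2 or 0


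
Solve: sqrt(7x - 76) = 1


Square both sides: 7x - 76 = 1^2 = 1
7x = 1 + 76 = 77
x = 11
Check: sqrt(7*11 - 76) = sqrt(1) = 1 ✓

x = 11


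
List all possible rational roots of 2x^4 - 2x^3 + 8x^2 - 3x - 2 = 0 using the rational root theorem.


Rational root theorem: possible roots are ±p/q where:
  p divides the constant term (-2): p ∈ {1, 2}
  q divides the leading coefficient (2): q ∈ {1, 2}

All possible rational roots: -2, -1, -1/2, 1/2, 1, 2

-2, -1, -1/2, 1/2, 1, 2


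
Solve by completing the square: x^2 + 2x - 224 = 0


Start: x^2 + 2x - 224 = 0
Move constant: x^2 + 2x = 224
Half of 2 is 1, squared is 1
Add 1 to both sides: x^2 + 2x + 1 = 225
(x + 1)^2 = 225
x + 1 = ±15
x = -1 + 15 = 14 or x = -1 - 15 = -16

x = -16, x = 14


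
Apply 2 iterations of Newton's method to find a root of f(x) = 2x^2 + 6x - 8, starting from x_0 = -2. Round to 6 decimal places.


Newton's method: x_(n+1) = x_n - f(x_n)/f'(x_n)
f(x) = 2x^2 + 6x - 8
f'(x) = 4x + 6

Iteration 1:
  f(-2.000000) = -12.000000
  f'(-2.000000) = -2.000000
  x_1 = -2.000000 - (-12.000000)/(-2.000000) = -8.000000

Iteration 2:
  f(-8.000000) = 72.000000
  f'(-8.000000) = -26.000000
  x_2 = -8.000000 - (72.000000)/(-26.000000) = -5.230769

x_2 = -5.230769


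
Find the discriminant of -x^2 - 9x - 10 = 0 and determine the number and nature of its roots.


For ax^2 + bx + c = 0, discriminant D = b^2 - 4ac
Here a = -1, b = -9, c = -10
D = (-9)^2 - 4(-1)(-10) = 81 - 40 = 41

D = 41 > 0 but not a perfect square
The equation has 2 distinct real irrational roots.

Discriminant = 41, 2 distinct real irrational roots


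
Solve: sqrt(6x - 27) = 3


Square both sides: 6x - 27 = 3^2 = 9
6x = 9 + 27 = 36
x = 6
Check: sqrt(6*6 - 27) = sqrt(9) = 3 ✓

x = 6


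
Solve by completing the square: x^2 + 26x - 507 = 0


Start: x^2 + 26x - 507 = 0
Move constant: x^2 + 26x = 507
Half of 26 is 13, squared is 169
Add 169 to both sides: x^2 + 26x + 169 = 676
(x + 13)^2 = 676
x + 13 = ±26
x = -13 + 26 = 13 or x = -13 - 26 = -39

x = -39, x = 13


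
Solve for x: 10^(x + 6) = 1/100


Express both sides with the same base.
1/100 = 10^(-2)
Since the bases match, equate exponents: x + 6 = -2
So x = -2 - (6) = -8

x = -8


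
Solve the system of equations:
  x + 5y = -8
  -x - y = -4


Using Cramer's rule:
Determinant D = (1)(-1) - (-1)(5) = -1 + 5 = 4
Dx = (-8)(-1) - (-4)(5) = 8 + 20 = 28
Dy = (1)(-4) - (-1)(-8) = -4 - 8 = -12
x = Dx/D = 28/4 = 7
y = Dy/D = -12/4 = -3

x = 7, y = -3


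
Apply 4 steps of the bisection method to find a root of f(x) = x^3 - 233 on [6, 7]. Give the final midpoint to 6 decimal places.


f(x) = x^3 - 233
f(6) = -17 < 0
f(7) = 110 > 0

Step 1: midpoint = (6.000000 + 7.000000)/2 = 6.500000
  f(6.500000) = 41.625000
  f(mid) > 0, so root is in [6.000000, 6.500000]

Step 2: midpoint = (6.000000 + 6.500000)/2 = 6.250000
  f(6.250000) = 11.140625
  f(mid) > 0, so root is in [6.000000, 6.250000]

Step 3: midpoint = (6.000000 + 6.250000)/2 = 6.125000
  f(6.125000) = -3.216797
  f(mid) < 0, so root is in [6.125000, 6.250000]

Step 4: midpoint = (6.125000 + 6.250000)/2 = 6.187500
  f(6.187500) = 3.889404
  f(mid) > 0, so root is in [6.125000, 6.187500]

midpoint = 6.187500


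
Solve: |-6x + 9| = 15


An absolute value equation |expr| = 15 gives two cases:
Case 1: -6x + 9 = 15
  -6x = 6, so x = -1
Case 2: -6x + 9 = -15
  -6x = -24, so x = 4

x = -1, x = 4


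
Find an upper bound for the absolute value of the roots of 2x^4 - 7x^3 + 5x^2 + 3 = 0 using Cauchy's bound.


Cauchy's bound: all roots r satisfy |r| <= 1 + max(|a_i/a_n|) for i = 0,...,n-1
where a_n is the leading coefficient.

Coefficients: [2, -7, 5, 0, 3]
Leading coefficient a_n = 2
Ratios |a_i/a_n|: 7/2, 5/2, 0, 3/2
Maximum ratio: 7/2
Cauchy's bound: |r| <= 1 + 7/2 = 9/2

Upper bound = 9/2


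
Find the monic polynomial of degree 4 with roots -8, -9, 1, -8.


A monic polynomial with roots -8, -9, 1, -8 is:
p(x) = (x + 8)(x + 9)(x - 1)(x + 8)
After multiplying by (x + 8): x + 8
After multiplying by (x + 9): x^2 + 17x + 72
After multiplying by (x - 1): x^3 + 16x^2 + 55x - 72
After multiplying by (x + 8): x^4 + 24x^3 + 183x^2 + 368x - 576

x^4 + 24x^3 + 183x^2 + 368x - 576


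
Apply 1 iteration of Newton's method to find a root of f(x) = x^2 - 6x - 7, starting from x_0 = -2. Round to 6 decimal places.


Newton's method: x_(n+1) = x_n - f(x_n)/f'(x_n)
f(x) = x^2 - 6x - 7
f'(x) = 2x - 6

Iteration 1:
  f(-2.000000) = 9.000000
  f'(-2.000000) = -10.000000
  x_1 = -2.000000 - (9.000000)/(-10.000000) = -1.100000

x_1 = -1.100000
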